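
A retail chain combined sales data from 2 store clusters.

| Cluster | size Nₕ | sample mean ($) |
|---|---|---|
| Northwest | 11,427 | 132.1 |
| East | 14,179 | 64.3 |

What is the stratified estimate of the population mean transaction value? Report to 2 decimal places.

94.56

N = 11427 + 14179 = 25606.
Overall mean = Σ (Nₕ/N)·x̄ₕ — weight by population share, not a simple average.
Σ Nₕx̄ₕ = 11427·132.1 + 14179·64.3 = 1509506.7 + 911709.7 = 2421216.4.
Divide by N: 2421216.4 / 25606 = 94.5566... → 94.56.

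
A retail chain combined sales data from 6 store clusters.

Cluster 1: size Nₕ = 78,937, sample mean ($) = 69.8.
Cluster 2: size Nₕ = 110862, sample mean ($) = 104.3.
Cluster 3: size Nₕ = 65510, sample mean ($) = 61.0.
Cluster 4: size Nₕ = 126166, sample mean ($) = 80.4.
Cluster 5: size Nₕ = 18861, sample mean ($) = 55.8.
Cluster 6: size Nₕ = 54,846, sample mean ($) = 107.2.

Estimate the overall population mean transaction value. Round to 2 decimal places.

N = 455182; weights Wₕ = Nₕ/N = (0.1734, 0.2436, 0.1439, 0.2772, 0.0414, 0.1205).
x̄_st = Σ Wₕ·x̄ₕ = 0.1734·69.8 + 0.2436·104.3 + 0.1439·61.0 + 0.2772·80.4 + 0.0414·55.8 + 0.1205·107.2 ≈ 83.8005...
→ 83.80.

83.80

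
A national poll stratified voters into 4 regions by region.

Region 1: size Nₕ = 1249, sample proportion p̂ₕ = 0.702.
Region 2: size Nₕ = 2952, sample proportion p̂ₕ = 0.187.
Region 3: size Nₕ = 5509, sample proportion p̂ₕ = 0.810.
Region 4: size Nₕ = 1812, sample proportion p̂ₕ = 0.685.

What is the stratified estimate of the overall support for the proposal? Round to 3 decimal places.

N = 1249 + 2952 + 5509 + 1812 = 11522.
Overall proportion = Σ (Nₕ/N)·p̂ₕ.
Σ Nₕp̂ₕ = 876.798 + 552.024 + 4462.29 + 1241.22 = 7132.332.
7132.332 / 11522 = 0.61902... → 0.619.

0.619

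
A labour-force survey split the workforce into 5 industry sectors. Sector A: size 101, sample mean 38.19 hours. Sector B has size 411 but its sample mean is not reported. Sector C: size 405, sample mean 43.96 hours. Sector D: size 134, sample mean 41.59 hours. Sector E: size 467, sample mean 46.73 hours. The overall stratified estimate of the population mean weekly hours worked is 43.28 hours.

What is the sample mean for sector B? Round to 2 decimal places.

40.49

Σ Nₕx̄ₕ = N·μ, so 411·x̄_B = 1518·43.28 − (101·38.19 + 405·43.96 + 134·41.59 + 467·46.73).
= 65699.04 − 49056.96 = 16642.08.
x̄_B = 16642.08 / 411 = 40.4917... → 40.49.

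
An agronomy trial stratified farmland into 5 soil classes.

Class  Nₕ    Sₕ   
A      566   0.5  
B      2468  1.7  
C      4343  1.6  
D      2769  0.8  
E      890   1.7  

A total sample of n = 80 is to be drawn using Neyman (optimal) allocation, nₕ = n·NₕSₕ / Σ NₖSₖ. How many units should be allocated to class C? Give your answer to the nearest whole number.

37

Σ NₕSₕ = 566·0.5 + 2468·1.7 + 4343·1.6 + 2769·0.8 + 890·1.7 = 15155.6.
Share for C: 6948.8/15155.6 = 0.45850.
n_C = 80 × 0.45850 = 36.680... → 37.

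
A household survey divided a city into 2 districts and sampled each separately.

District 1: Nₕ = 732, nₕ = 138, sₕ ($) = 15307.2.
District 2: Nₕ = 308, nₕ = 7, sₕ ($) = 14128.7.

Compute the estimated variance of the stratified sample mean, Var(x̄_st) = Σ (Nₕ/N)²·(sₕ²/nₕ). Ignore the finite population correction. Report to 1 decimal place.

N = 1040. Term for each stratum: Wₕ²sₕ²/nₕ.
Var(x̄_st) = 841139.2722 + 2501157.9681 = 3342297.2403 → 3342297.2.

3342297.2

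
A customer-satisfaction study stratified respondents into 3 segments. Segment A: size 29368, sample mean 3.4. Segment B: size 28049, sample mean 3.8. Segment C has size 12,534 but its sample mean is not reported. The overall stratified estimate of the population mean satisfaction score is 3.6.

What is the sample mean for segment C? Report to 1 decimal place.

3.6

Σ Nₕx̄ₕ = N·μ, so 12534·x̄_C = 69951·3.6 − (29368·3.4 + 28049·3.8).
= 251823.6 − 206437.4 = 45386.2.
x̄_C = 45386.2 / 12534 = 3.621... → 3.6.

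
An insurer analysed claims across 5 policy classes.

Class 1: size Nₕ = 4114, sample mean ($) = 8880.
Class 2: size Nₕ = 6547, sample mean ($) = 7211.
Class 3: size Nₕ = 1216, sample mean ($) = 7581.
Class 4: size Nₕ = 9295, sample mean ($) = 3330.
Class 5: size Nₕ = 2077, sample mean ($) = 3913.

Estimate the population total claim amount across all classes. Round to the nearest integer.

132040884

1: 4114·8880 = 36532320
2: 6547·7211 = 47210417
3: 1216·7581 = 9218496
4: 9295·3330 = 30952350
5: 2077·3913 = 8127301
τ̂ = Σ Nₕx̄ₕ = 132040884.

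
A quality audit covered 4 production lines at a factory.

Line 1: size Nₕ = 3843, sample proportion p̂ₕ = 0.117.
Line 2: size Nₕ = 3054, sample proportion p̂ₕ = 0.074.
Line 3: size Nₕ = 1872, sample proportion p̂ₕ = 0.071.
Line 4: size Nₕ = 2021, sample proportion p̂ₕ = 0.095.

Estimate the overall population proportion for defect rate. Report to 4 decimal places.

Wₕ = Nₕ/N with N = 10790: 0.3562, 0.2830, 0.1735, 0.1873.
p̂_st = 0.3562·0.117 + 0.2830·0.074 + 0.1735·0.071 + 0.1873·0.095 ≈ 0.092728... → 0.0927.

0.0927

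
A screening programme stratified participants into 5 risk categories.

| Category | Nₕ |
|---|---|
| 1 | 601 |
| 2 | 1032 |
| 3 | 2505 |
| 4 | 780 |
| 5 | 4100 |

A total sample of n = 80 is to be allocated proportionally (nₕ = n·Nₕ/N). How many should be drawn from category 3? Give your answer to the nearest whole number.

22

Share of category 3 = 2505/9018 = 0.27778.
Allocate 80 × 0.27778 = 22.222... → 22.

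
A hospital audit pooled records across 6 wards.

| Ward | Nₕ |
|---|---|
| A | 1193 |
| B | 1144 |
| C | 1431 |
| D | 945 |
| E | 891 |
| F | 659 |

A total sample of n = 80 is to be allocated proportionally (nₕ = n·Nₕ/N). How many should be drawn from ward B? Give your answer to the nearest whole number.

N = 1193 + 1144 + 1431 + 945 + 891 + 659 = 6263.
n_B = 80·1144/6263 = 14.613... → 15.

15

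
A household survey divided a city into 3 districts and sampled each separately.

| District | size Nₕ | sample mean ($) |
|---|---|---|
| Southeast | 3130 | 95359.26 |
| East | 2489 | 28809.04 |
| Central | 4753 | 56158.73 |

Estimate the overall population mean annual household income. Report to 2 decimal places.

61425.24

x̄_st = (Σ Nₕx̄ₕ) / (Σ Nₕ) = (3130·95359.26 + 2489·28809.04 + 4753·56158.73) / 10372
= 637102628.05 / 10372 = 61425.2437... → 61425.24.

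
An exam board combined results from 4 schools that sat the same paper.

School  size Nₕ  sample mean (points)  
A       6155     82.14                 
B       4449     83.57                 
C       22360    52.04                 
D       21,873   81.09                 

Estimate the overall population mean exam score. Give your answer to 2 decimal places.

69.56

x̄_st = (Σ Nₕx̄ₕ) / (Σ Nₕ) = (6155·82.14 + 4449·83.57 + 22360·52.04 + 21873·81.09) / 54837
= 3814670.6 / 54837 = 69.5638... → 69.56.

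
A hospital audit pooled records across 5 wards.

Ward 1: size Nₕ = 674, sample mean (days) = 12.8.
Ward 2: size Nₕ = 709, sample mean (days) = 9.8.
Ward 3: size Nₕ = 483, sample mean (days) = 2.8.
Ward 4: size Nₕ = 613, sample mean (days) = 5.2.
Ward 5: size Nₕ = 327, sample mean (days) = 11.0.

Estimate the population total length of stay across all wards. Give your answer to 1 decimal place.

23712.4

1: 674·12.8 = 8627.2
2: 709·9.8 = 6948.2
3: 483·2.8 = 1352.4
4: 613·5.2 = 3187.6
5: 327·11.0 = 3597
τ̂ = Σ Nₕx̄ₕ = 23712.4.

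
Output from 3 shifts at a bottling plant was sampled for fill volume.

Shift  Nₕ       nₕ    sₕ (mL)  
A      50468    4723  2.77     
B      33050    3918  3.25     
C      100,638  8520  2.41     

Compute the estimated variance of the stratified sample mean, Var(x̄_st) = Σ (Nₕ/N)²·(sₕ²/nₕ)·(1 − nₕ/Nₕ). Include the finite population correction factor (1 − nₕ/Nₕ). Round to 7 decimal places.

0.0003735

N = 184156. Term for each stratum: Wₕ²sₕ²/nₕ·(1−nₕ/Nₕ).
Var(x̄_st) = 0.0001105935 + 0.0000765372 + 0.0001863499 = 0.0003734806 → 0.0003735.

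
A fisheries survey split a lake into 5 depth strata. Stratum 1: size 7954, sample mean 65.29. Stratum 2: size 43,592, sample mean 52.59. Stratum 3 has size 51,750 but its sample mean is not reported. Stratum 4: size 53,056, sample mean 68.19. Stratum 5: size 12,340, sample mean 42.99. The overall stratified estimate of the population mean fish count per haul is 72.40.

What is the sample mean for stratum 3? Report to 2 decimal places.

N = 7954 + 43592 + 51750 + 53056 + 12340 = 168692.
Overall total = μ·N = 72.40·168692 = 12213300.8.
Subtract the known strata: 7954·65.29 + 43592·52.59 + 53056·68.19 + 12340·42.99 = 6960205.18.
Remaining total for stratum 3: 12213300.8 − 6960205.18 = 5253095.62.
Divide by its size: 5253095.62 / 51750 = 101.5091... → 101.51.

101.51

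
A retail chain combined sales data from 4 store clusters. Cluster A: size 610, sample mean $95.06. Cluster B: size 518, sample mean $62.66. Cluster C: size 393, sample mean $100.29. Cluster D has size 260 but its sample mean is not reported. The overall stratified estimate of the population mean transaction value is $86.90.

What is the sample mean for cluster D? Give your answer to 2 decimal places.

N = 610 + 518 + 393 + 260 = 1781.
Overall total = μ·N = 86.90·1781 = 154768.9.
Subtract the known strata: 610·95.06 + 518·62.66 + 393·100.29 = 129858.45.
Remaining total for cluster D: 154768.9 − 129858.45 = 24910.45.
Divide by its size: 24910.45 / 260 = 95.8094... → 95.81.

95.81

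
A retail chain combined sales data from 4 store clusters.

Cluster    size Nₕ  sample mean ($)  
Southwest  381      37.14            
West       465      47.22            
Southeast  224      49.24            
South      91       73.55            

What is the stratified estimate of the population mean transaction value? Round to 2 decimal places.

46.37

x̄_st = (Σ Nₕx̄ₕ) / (Σ Nₕ) = (381·37.14 + 465·47.22 + 224·49.24 + 91·73.55) / 1161
= 53830.45 / 1161 = 46.3656... → 46.37.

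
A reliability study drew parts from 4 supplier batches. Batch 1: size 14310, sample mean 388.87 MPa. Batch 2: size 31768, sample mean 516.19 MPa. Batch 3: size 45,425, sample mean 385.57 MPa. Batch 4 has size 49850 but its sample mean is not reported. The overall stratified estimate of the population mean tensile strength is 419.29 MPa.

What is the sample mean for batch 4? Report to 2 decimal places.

397.00

N = 14310 + 31768 + 45425 + 49850 = 141353.
Overall total = μ·N = 419.29·141353 = 59267899.37.
Subtract the known strata: 14310·388.87 + 31768·516.19 + 45425·385.57 = 39477570.87.
Remaining total for batch 4: 59267899.37 − 39477570.87 = 19790328.5.
Divide by its size: 19790328.5 / 49850 = 396.9976... → 397.00.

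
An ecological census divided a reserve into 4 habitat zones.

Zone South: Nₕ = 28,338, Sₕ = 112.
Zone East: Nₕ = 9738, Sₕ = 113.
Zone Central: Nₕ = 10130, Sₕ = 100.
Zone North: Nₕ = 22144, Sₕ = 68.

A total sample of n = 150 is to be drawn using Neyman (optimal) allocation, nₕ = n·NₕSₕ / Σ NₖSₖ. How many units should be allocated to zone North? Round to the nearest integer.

33

South: NₕSₕ = 28338·112 = 3173856
East: NₕSₕ = 9738·113 = 1100394
Central: NₕSₕ = 10130·100 = 1013000
North: NₕSₕ = 22144·68 = 1505792
Σ NₕSₕ = 6793042.
n_North = 150·1505792/6793042 = 33.250... → 33.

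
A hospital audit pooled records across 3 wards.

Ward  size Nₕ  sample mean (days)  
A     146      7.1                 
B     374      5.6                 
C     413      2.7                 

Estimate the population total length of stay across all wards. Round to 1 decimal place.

4246.1

Population total = Σ Nₕ·x̄ₕ (each stratum's size times its mean).
146·7.1 + 374·5.6 + 413·2.7 = 1036.6 + 2094.4 + 1115.1 = 4246.1.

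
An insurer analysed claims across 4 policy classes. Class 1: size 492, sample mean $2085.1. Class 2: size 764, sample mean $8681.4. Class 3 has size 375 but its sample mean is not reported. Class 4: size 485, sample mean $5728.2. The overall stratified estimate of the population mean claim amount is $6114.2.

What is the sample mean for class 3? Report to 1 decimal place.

N = 492 + 764 + 375 + 485 = 2116.
Overall total = μ·N = 6114.2·2116 = 12937647.2.
Subtract the known strata: 492·2085.1 + 764·8681.4 + 485·5728.2 = 10436635.8.
Remaining total for class 3: 12937647.2 − 10436635.8 = 2501011.4.
Divide by its size: 2501011.4 / 375 = 6669.364... → 6669.4.

6669.4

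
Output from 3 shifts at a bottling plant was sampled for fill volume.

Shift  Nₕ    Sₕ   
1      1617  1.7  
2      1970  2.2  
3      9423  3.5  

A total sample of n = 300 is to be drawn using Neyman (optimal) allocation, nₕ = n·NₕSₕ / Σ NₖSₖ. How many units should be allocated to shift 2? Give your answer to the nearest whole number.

1: NₕSₕ = 1617·1.7 = 2748.9
2: NₕSₕ = 1970·2.2 = 4334
3: NₕSₕ = 9423·3.5 = 32980.5
Σ NₕSₕ = 40063.4.
n_2 = 300·4334/40063.4 = 32.454... → 32.

32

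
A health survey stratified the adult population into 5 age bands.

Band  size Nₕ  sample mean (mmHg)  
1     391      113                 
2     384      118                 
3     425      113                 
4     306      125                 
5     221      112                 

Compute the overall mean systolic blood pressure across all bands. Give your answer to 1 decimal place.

116.1

N = 1727; weights Wₕ = Nₕ/N = (0.2264, 0.2224, 0.2461, 0.1772, 0.1280).
x̄_st = Σ Wₕ·x̄ₕ = 0.2264·113 + 0.2224·118 + 0.2461·113 + 0.1772·125 + 0.1280·112 ≈ 116.110...
→ 116.1.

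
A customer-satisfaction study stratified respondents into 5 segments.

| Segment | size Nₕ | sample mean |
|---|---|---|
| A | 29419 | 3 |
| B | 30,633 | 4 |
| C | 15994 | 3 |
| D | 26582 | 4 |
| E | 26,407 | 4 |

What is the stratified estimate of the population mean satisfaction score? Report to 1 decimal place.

N = 129035; weights Wₕ = Nₕ/N = (0.2280, 0.2374, 0.1240, 0.2060, 0.2046).
x̄_st = Σ Wₕ·x̄ₕ = 0.2280·3 + 0.2374·4 + 0.1240·3 + 0.2060·4 + 0.2046·4 ≈ 3.648...
→ 3.6.

3.6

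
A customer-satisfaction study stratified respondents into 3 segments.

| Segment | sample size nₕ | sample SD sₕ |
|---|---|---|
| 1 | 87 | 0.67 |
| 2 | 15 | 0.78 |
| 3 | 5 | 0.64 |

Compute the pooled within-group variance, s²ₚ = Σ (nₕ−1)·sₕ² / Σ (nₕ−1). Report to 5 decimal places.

0.46886

1: (87−1)·0.67² = 86·0.4489 = 38.6054
2: (15−1)·0.78² = 14·0.6084 = 8.5176
3: (5−1)·0.64² = 4·0.4096 = 1.6384
Numerator = 48.7614; denominator = Σ(nₕ−1) = 104.
s²ₚ = 48.7614/104 = 0.4688596... → 0.46886.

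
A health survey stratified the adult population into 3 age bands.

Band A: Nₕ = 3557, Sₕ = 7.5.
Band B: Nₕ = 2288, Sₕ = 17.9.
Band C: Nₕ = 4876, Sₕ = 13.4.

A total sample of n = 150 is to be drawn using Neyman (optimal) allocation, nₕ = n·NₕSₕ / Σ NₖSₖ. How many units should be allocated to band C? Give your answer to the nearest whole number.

74

A: NₕSₕ = 3557·7.5 = 26677.5
B: NₕSₕ = 2288·17.9 = 40955.2
C: NₕSₕ = 4876·13.4 = 65338.4
Σ NₕSₕ = 132971.1.
n_C = 150·65338.4/132971.1 = 73.706... → 74.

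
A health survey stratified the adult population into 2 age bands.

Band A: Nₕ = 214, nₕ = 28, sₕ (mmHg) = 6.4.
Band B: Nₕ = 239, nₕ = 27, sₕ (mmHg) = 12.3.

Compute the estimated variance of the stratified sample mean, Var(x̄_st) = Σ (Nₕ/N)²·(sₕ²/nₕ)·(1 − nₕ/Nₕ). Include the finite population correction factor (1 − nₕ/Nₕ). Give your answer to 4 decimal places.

N = 453; Wₕ = Nₕ/N.
band A: (214/453)²·6.4²/28·(1 − 28/214) = 0.2837476
band B: (239/453)²·12.3²/27·(1 − 27/239) = 1.3835148
Sum = 1.6672624 → 1.6673.

1.6673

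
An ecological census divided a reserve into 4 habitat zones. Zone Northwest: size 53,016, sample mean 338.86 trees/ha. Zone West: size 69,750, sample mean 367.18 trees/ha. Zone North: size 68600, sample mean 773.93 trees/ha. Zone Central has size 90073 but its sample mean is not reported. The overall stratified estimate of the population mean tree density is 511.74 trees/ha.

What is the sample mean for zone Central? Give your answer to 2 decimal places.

Σ Nₕx̄ₕ = N·μ, so 90073·x̄_Central = 281439·511.74 − (53016·338.86 + 69750·367.18 + 68600·773.93).
= 144023593.86 − 96667404.76 = 47356189.1.
x̄_Central = 47356189.1 / 90073 = 525.7534... → 525.75.

525.75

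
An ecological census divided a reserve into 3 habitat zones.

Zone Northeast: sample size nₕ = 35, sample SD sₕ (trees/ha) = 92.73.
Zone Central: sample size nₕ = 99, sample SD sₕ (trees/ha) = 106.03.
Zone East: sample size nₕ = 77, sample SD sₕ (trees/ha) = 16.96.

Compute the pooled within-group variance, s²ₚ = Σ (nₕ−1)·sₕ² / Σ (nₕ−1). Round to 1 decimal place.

Degrees of freedom: 34 + 98 + 76 = 208.
Σ(nₕ−1)sₕ² = 34·8598.8529 + 98·11242.3609 + 76·287.6416 = 1415973.1284.
s²ₚ = 1415973.1284 / 208 = 6807.563... → 6807.6.

6807.6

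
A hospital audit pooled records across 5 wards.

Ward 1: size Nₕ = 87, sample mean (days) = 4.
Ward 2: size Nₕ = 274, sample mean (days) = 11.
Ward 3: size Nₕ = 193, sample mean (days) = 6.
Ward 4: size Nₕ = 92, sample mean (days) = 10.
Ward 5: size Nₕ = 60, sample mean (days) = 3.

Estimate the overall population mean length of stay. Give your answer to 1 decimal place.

8.0

N = 706; weights Wₕ = Nₕ/N = (0.1232, 0.3881, 0.2734, 0.1303, 0.0850).
x̄_st = Σ Wₕ·x̄ₕ = 0.1232·4 + 0.3881·11 + 0.2734·6 + 0.1303·10 + 0.0850·3 ≈ 7.960...
→ 8.0.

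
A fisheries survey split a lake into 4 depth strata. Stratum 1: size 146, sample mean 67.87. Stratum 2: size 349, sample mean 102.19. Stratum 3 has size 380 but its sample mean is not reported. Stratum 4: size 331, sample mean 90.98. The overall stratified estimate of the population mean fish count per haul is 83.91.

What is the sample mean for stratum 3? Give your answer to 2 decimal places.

67.13

Σ Nₕx̄ₕ = N·μ, so 380·x̄_3 = 1206·83.91 − (146·67.87 + 349·102.19 + 331·90.98).
= 101195.46 − 75687.71 = 25507.75.
x̄_3 = 25507.75 / 380 = 67.1257... → 67.13.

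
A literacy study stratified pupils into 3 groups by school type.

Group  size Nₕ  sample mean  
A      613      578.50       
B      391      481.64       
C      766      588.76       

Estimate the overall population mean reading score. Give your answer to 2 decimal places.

N = 613 + 391 + 766 = 1770.
Weight each subgroup mean by Nₕ/N and sum.
Σ Nₕx̄ₕ = 613·578.50 + 391·481.64 + 766·588.76 = 354620.5 + 188321.24 + 450990.16 = 993931.9.
Divide by N: 993931.9 / 1770 = 561.5434... → 561.54.

561.54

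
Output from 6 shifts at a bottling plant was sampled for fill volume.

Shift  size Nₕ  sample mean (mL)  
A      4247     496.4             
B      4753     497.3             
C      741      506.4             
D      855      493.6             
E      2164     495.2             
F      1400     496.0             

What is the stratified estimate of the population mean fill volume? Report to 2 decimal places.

496.83

N = 4247 + 4753 + 741 + 855 + 2164 + 1400 = 14160.
Weight each subgroup mean by Nₕ/N and sum.
Σ Nₕx̄ₕ = 4247·496.4 + 4753·497.3 + 741·506.4 + 855·493.6 + 2164·495.2 + 1400·496.0 = 2108210.8 + 2363666.9 + 375242.4 + 422028 + 1071612.8 + 694400 = 7035160.9.
Divide by N: 7035160.9 / 14160 = 496.8334... → 496.83.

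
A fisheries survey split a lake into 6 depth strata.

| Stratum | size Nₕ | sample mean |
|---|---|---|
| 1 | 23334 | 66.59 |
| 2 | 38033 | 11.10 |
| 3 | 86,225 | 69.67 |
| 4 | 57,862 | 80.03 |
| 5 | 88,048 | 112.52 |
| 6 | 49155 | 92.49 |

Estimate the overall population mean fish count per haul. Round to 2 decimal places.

78.99

x̄_st = (Σ Nₕx̄ₕ) / (Σ Nₕ) = (23334·66.59 + 38033·11.10 + 86225·69.67 + 57862·80.03 + 88048·112.52 + 49155·92.49) / 342657
= 27067475.88 / 342657 = 78.9929... → 78.99.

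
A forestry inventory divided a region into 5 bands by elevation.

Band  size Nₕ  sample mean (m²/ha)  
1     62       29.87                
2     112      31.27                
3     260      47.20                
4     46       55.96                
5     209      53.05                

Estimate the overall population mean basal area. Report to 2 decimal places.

x̄_st = (Σ Nₕx̄ₕ) / (Σ Nₕ) = (62·29.87 + 112·31.27 + 260·47.20 + 46·55.96 + 209·53.05) / 689
= 31287.79 / 689 = 45.4104... → 45.41.

45.41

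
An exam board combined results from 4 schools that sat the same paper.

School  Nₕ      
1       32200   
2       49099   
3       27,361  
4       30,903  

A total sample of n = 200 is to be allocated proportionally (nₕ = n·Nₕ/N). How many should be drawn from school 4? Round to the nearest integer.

Share of school 4 = 30903/139563 = 0.22143.
Allocate 200 × 0.22143 = 44.285... → 44.

44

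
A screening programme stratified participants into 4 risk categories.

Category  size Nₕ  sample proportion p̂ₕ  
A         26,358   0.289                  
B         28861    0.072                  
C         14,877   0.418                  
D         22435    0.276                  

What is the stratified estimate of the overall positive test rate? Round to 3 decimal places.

0.239

Wₕ = Nₕ/N with N = 92531: 0.2849, 0.3119, 0.1608, 0.2425.
p̂_st = 0.2849·0.289 + 0.3119·0.072 + 0.1608·0.418 + 0.2425·0.276 ≈ 0.23890... → 0.239.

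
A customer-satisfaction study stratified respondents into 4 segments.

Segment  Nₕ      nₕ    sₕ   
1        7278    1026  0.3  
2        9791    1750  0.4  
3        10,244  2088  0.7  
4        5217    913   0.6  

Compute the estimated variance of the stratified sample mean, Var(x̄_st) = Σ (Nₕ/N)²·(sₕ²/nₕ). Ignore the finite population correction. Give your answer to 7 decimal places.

N = 32530. Term for each stratum: Wₕ²sₕ²/nₕ.
Var(x̄_st) = 0.0000043909 + 0.0000082826 + 0.0000232722 + 0.0000101416 = 0.0000460872 → 0.0000461.

0.0000461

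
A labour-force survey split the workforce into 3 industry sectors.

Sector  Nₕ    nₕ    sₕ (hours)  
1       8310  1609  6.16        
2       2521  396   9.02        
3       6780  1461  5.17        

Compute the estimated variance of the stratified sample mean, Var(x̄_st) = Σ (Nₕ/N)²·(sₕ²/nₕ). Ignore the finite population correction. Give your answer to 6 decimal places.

N = 17611; Wₕ = Nₕ/N.
sector 1: (8310/17611)²·6.16²/1609 = 0.005250968
sector 2: (2521/17611)²·9.02²/396 = 0.004210130
sector 3: (6780/17611)²·5.17²/1461 = 0.002711579
Sum = 0.012172677 → 0.012173.

0.012173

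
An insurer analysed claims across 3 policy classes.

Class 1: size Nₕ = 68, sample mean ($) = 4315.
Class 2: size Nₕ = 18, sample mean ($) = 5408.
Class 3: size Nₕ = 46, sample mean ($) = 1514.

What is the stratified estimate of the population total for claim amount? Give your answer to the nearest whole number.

460408

Estimate total by summing Nₕ·x̄ₕ over strata.
68·4315 + 18·5408 + 46·1514 = 293420 + 97344 + 69644 = 460408.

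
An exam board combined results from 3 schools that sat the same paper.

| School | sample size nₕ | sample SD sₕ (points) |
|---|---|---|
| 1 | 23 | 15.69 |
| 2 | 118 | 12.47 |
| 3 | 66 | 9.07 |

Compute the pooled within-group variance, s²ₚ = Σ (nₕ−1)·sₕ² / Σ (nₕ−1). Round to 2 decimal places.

141.94

Degrees of freedom: 22 + 117 + 65 = 204.
Σ(nₕ−1)sₕ² = 22·246.1761 + 117·155.5009 + 65·82.2649 = 28956.698.
s²ₚ = 28956.698 / 204 = 141.9446... → 141.94.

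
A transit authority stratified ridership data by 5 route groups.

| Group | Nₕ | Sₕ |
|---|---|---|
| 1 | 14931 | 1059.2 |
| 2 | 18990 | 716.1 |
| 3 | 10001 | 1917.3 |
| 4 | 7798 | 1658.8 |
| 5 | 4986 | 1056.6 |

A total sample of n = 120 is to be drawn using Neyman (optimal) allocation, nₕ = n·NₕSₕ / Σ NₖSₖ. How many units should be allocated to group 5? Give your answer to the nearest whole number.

1: NₕSₕ = 14931·1059.2 = 15814915.2
2: NₕSₕ = 18990·716.1 = 13598739
3: NₕSₕ = 10001·1917.3 = 19174917.3
4: NₕSₕ = 7798·1658.8 = 12935322.4
5: NₕSₕ = 4986·1056.6 = 5268207.6
Σ NₕSₕ = 66792101.5.
n_5 = 120·5268207.6/66792101.5 = 9.465... → 9.

9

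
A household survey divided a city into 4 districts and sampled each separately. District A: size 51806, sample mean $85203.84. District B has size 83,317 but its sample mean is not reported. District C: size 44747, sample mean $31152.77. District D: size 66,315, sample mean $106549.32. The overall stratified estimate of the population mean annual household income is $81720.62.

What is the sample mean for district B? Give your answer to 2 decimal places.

86951.16

N = 51806 + 83317 + 44747 + 66315 = 246185.
Overall total = μ·N = 81720.62·246185 = 20118390834.7.
Subtract the known strata: 51806·85203.84 + 44747·31152.77 + 66315·106549.32 = 12873881290.03.
Remaining total for district B: 20118390834.7 − 12873881290.03 = 7244509544.67.
Divide by its size: 7244509544.67 / 83317 = 86951.1570... → 86951.16.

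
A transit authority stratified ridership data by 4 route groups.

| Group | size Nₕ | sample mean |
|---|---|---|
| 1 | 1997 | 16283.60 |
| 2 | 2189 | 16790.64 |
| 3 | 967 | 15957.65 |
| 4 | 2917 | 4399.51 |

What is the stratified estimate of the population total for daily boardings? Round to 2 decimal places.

1: 1997·16283.60 = 32518349.2
2: 2189·16790.64 = 36754710.96
3: 967·15957.65 = 15431047.55
4: 2917·4399.51 = 12833370.67
τ̂ = Σ Nₕx̄ₕ = 97537478.38.

97537478.38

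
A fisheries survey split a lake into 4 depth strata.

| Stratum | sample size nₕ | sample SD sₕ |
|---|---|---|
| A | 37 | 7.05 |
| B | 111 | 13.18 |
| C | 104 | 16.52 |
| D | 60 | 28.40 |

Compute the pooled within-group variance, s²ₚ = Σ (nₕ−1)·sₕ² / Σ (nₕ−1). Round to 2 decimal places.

Degrees of freedom: 36 + 110 + 103 + 59 = 308.
Σ(nₕ−1)sₕ² = 36·49.7025 + 110·173.7124 + 103·272.9104 + 59·806.56 = 96594.4652.
s²ₚ = 96594.4652 / 308 = 313.6184... → 313.62.

313.62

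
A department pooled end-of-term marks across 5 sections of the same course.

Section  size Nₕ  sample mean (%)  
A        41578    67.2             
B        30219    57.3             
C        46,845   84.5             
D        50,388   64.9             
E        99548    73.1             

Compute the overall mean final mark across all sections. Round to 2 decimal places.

x̄_st = (Σ Nₕx̄ₕ) / (Σ Nₕ) = (41578·67.2 + 30219·57.3 + 46845·84.5 + 50388·64.9 + 99548·73.1) / 268578
= 19031132.8 / 268578 = 70.8589... → 70.86.

70.86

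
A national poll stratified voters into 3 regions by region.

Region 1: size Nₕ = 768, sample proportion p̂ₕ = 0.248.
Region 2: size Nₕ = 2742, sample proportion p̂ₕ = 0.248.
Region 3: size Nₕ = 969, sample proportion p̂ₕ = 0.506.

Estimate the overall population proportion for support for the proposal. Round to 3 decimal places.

N = 768 + 2742 + 969 = 4479.
Overall proportion = Σ (Nₕ/N)·p̂ₕ.
Σ Nₕp̂ₕ = 190.464 + 680.016 + 490.314 = 1360.794.
1360.794 / 4479 = 0.30382... → 0.304.

0.304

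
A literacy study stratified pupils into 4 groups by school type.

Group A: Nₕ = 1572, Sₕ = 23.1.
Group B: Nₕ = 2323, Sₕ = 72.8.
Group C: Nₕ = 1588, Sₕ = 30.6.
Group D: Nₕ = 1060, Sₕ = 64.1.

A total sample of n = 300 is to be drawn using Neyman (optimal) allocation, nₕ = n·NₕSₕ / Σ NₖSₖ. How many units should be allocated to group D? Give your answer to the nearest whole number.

A: NₕSₕ = 1572·23.1 = 36313.2
B: NₕSₕ = 2323·72.8 = 169114.4
C: NₕSₕ = 1588·30.6 = 48592.8
D: NₕSₕ = 1060·64.1 = 67946
Σ NₕSₕ = 321966.4.
n_D = 300·67946/321966.4 = 63.310... → 63.

63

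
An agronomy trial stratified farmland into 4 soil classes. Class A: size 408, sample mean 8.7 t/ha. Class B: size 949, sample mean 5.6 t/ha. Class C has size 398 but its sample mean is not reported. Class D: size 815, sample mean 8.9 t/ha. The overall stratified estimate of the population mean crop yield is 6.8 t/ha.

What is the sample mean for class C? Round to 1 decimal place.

3.4

N = 408 + 949 + 398 + 815 = 2570.
Overall total = μ·N = 6.8·2570 = 17476.
Subtract the known strata: 408·8.7 + 949·5.6 + 815·8.9 = 16117.5.
Remaining total for class C: 17476 − 16117.5 = 1358.5.
Divide by its size: 1358.5 / 398 = 3.413... → 3.4.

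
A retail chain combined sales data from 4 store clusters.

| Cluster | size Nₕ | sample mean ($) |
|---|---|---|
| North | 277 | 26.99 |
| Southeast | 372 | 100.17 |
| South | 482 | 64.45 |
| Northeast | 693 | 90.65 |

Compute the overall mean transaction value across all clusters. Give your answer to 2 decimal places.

76.00

N = 1824; weights Wₕ = Nₕ/N = (0.1519, 0.2039, 0.2643, 0.3799).
x̄_st = Σ Wₕ·x̄ₕ = 0.1519·26.99 + 0.2039·100.17 + 0.2643·64.45 + 0.3799·90.65 ≈ 76.0004...
→ 76.00.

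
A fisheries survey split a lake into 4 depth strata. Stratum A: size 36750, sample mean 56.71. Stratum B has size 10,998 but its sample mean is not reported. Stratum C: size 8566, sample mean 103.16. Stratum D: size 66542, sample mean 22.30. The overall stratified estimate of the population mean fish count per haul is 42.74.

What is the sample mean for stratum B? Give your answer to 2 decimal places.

72.67

N = 36750 + 10998 + 8566 + 66542 = 122856.
Overall total = μ·N = 42.74·122856 = 5250865.44.
Subtract the known strata: 36750·56.71 + 8566·103.16 + 66542·22.30 = 4451647.66.
Remaining total for stratum B: 5250865.44 − 4451647.66 = 799217.78.
Divide by its size: 799217.78 / 10998 = 72.6694... → 72.67.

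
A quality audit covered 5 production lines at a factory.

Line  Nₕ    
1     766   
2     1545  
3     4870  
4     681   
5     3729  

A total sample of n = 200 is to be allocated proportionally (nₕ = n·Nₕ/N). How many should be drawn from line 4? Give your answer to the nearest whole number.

12

Share of line 4 = 681/11591 = 0.05875.
Allocate 200 × 0.05875 = 11.750... → 12.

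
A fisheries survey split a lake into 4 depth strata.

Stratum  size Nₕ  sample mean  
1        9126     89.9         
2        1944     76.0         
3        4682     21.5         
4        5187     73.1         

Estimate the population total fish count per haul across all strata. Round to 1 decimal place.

Estimate total by summing Nₕ·x̄ₕ over strata.
9126·89.9 + 1944·76.0 + 4682·21.5 + 5187·73.1 = 820427.4 + 147744 + 100663 + 379169.7 = 1448004.1.

1448004.1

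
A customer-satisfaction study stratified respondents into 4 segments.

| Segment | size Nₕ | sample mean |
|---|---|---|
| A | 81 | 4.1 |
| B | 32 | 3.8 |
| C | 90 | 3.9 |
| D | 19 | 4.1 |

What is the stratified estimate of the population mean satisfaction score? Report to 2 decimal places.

3.98

N = 81 + 32 + 90 + 19 = 222.
Overall mean = Σ (Nₕ/N)·x̄ₕ — weight by population share, not a simple average.
Σ Nₕx̄ₕ = 81·4.1 + 32·3.8 + 90·3.9 + 19·4.1 = 332.1 + 121.6 + 351 + 77.9 = 882.6.
Divide by N: 882.6 / 222 = 3.9757... → 3.98.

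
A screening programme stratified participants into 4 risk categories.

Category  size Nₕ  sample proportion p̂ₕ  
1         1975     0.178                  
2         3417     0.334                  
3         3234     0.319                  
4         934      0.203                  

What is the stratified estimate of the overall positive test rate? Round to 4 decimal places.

N = 1975 + 3417 + 3234 + 934 = 9560.
Overall proportion = Σ (Nₕ/N)·p̂ₕ.
Σ Nₕp̂ₕ = 351.55 + 1141.278 + 1031.646 + 189.602 = 2714.076.
2714.076 / 9560 = 0.283899... → 0.2839.

0.2839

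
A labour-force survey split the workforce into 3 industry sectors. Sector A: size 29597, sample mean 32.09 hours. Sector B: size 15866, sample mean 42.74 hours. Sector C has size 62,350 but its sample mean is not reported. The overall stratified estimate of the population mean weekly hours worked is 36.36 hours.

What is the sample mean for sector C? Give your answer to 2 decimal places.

N = 29597 + 15866 + 62350 = 107813.
Overall total = μ·N = 36.36·107813 = 3920080.68.
Subtract the known strata: 29597·32.09 + 15866·42.74 = 1627880.57.
Remaining total for sector C: 3920080.68 − 1627880.57 = 2292200.11.
Divide by its size: 2292200.11 / 62350 = 36.7634... → 36.76.

36.76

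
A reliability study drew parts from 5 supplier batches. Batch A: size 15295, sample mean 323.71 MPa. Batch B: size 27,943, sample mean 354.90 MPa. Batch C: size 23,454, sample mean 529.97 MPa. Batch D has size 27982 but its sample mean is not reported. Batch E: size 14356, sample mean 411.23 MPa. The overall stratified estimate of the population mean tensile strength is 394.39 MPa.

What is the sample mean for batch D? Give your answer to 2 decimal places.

N = 15295 + 27943 + 23454 + 27982 + 14356 = 109030.
Overall total = μ·N = 394.39·109030 = 43000341.7.
Subtract the known strata: 15295·323.71 + 27943·354.90 + 23454·529.97 + 14356·411.23 = 33201649.41.
Remaining total for batch D: 43000341.7 − 33201649.41 = 9798692.29.
Divide by its size: 9798692.29 / 27982 = 350.1784... → 350.18.

350.18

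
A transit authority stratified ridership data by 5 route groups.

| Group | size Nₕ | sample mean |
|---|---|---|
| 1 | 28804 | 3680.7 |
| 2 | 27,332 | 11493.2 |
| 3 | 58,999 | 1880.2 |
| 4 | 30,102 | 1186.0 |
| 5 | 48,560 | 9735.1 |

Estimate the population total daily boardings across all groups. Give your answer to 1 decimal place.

1: 28804·3680.7 = 106018882.8
2: 27332·11493.2 = 314132142.4
3: 58999·1880.2 = 110929919.8
4: 30102·1186.0 = 35700972
5: 48560·9735.1 = 472736456
τ̂ = Σ Nₕx̄ₕ = 1039518373.0.

1039518373.0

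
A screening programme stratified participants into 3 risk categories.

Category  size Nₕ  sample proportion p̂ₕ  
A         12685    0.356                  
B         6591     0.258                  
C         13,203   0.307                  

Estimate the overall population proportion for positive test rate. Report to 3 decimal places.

0.316

Wₕ = Nₕ/N with N = 32479: 0.3906, 0.2029, 0.4065.
p̂_st = 0.3906·0.356 + 0.2029·0.258 + 0.4065·0.307 ≈ 0.31619... → 0.316.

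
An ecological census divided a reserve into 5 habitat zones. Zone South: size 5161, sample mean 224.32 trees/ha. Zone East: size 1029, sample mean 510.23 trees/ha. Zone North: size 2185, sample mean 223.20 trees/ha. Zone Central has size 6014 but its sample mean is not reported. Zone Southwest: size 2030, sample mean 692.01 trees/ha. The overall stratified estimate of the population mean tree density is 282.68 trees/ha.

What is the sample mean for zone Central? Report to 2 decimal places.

Σ Nₕx̄ₕ = N·μ, so 6014·x̄_Central = 16419·282.68 − (5161·224.32 + 1029·510.23 + 2185·223.20 + 2030·692.01).
= 4641322.92 − 3575214.49 = 1066108.43.
x̄_Central = 1066108.43 / 6014 = 177.2711... → 177.27.

177.27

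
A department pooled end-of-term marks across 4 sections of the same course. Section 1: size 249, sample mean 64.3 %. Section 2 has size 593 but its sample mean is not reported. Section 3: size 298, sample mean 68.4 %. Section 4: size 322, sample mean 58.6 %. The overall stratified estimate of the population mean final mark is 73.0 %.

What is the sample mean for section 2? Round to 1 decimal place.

N = 249 + 593 + 298 + 322 = 1462.
Overall total = μ·N = 73.0·1462 = 106726.
Subtract the known strata: 249·64.3 + 298·68.4 + 322·58.6 = 55263.1.
Remaining total for section 2: 106726 − 55263.1 = 51462.9.
Divide by its size: 51462.9 / 593 = 86.784... → 86.8.

86.8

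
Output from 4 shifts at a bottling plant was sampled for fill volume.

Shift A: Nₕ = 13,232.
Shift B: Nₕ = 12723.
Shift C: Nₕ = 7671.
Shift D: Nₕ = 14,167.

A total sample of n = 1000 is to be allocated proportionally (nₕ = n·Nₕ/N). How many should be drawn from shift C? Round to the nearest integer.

161

N = 13232 + 12723 + 7671 + 14167 = 47793.
n_C = 1000·7671/47793 = 160.505... → 161.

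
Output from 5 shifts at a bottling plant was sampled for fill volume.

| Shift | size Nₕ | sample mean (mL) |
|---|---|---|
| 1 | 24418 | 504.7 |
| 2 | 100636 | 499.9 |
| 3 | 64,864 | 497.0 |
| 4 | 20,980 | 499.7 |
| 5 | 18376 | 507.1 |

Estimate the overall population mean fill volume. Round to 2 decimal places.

500.15

N = 229274; weights Wₕ = Nₕ/N = (0.1065, 0.4389, 0.2829, 0.0915, 0.0801).
x̄_st = Σ Wₕ·x̄ₕ = 0.1065·504.7 + 0.4389·499.9 + 0.2829·497.0 + 0.0915·499.7 + 0.0801·507.1 ≈ 500.1495...
→ 500.15.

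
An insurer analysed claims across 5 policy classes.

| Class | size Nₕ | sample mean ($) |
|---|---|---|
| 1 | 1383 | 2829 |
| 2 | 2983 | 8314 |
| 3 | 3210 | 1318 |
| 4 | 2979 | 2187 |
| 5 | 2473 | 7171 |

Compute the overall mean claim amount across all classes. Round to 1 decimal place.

x̄_st = (Σ Nₕx̄ₕ) / (Σ Nₕ) = (1383·2829 + 2983·8314 + 3210·1318 + 2979·2187 + 2473·7171) / 13028
= 57192905 / 13028 = 4389.999... → 4390.0.

4390.0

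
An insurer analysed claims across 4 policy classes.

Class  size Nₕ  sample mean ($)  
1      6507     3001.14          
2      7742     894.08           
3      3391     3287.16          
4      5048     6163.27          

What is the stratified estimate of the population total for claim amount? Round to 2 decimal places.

68709331.86

Population total = Σ Nₕ·x̄ₕ (each stratum's size times its mean).
6507·3001.14 + 7742·894.08 + 3391·3287.16 + 5048·6163.27 = 19528417.98 + 6921967.36 + 11146759.56 + 31112186.96 = 68709331.86.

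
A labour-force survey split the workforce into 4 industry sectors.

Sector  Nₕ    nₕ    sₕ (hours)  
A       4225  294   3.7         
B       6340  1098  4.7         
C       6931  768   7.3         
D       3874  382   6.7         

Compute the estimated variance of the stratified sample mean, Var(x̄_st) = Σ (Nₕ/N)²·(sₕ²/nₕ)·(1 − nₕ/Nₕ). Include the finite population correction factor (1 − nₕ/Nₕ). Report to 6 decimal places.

0.013129

N = 21370; Wₕ = Nₕ/N.
sector A: (4225/21370)²·3.7²/294·(1 − 294/4225) = 0.001693467
sector B: (6340/21370)²·4.7²/1098·(1 − 1098/6340) = 0.001464100
sector C: (6931/21370)²·7.3²/768·(1 − 768/6931) = 0.006490281
sector D: (3874/21370)²·6.7²/382·(1 − 382/3874) = 0.003481056
Sum = 0.013128905 → 0.013129.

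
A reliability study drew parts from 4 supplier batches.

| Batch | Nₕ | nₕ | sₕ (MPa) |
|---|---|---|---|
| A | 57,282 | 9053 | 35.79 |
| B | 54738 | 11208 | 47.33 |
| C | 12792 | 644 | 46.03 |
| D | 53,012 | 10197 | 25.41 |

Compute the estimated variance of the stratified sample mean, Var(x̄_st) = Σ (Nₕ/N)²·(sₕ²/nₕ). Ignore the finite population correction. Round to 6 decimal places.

N = 177824; Wₕ = Nₕ/N.
batch A: (57282/177824)²·35.79²/9053 = 0.014682042
batch B: (54738/177824)²·47.33²/11208 = 0.018938343
batch C: (12792/177824)²·46.03²/644 = 0.017025200
batch D: (53012/177824)²·25.41²/10197 = 0.005627358
Sum = 0.056272944 → 0.056273.

0.056273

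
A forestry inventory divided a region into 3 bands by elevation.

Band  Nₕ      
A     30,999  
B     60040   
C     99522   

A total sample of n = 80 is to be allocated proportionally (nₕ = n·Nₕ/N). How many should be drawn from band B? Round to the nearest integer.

Share of band B = 60040/190561 = 0.31507.
Allocate 80 × 0.31507 = 25.206... → 25.

25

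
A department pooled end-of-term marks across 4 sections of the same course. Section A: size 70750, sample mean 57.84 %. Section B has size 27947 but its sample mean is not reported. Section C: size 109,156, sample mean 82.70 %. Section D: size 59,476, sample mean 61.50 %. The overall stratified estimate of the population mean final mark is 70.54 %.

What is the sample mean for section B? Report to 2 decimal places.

74.43

Σ Nₕx̄ₕ = N·μ, so 27947·x̄_B = 267329·70.54 − (70750·57.84 + 109156·82.70 + 59476·61.50).
= 18857387.66 − 16777155.2 = 2080232.46.
x̄_B = 2080232.46 / 27947 = 74.4349... → 74.43.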